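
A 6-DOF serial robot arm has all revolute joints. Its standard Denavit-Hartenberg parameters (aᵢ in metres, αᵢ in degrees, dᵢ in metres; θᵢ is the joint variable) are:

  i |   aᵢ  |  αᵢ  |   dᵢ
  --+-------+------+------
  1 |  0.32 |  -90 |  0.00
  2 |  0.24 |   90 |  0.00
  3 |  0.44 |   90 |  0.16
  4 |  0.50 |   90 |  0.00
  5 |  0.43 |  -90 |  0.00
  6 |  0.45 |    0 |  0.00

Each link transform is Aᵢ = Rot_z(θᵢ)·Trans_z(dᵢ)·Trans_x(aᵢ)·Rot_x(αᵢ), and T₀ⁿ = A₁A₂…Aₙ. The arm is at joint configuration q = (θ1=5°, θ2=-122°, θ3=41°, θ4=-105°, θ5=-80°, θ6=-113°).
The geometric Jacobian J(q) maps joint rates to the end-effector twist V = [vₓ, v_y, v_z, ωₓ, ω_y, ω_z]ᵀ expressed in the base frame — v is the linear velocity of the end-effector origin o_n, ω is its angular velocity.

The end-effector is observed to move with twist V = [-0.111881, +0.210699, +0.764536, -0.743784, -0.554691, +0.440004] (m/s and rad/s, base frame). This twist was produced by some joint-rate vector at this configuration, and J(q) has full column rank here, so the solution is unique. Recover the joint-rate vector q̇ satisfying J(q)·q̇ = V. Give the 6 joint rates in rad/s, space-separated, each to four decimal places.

0.2080 -0.2610 -0.2520 0.7250 -0.0980 -0.8660

o_n = [0.5266, 0.1692, 0.1366]
J₁: ẑ×o_n = [-0.1692, 0.5266, 0.0000], ω = ẑ
J2: z=[-0.0872, 0.9962, 0.0000] o=[0.3188, 0.0279, 0.0000] → [0.1361, 0.0119, -0.2193, -0.0872, 0.9962, 0.0000]
J3: z=[-0.8448, -0.0739, -0.5299] o=[0.1921, 0.0168, 0.2035] → [0.0857, -0.2338, -0.1040, -0.8448, -0.0739, -0.5299]
J4: z=[-0.2806, -0.7821, 0.5564] o=[-0.1435, 0.2772, 0.4004] → [0.2664, 0.2988, 0.5544, -0.2806, -0.7821, 0.5564]
J5: z=[0.2214, -0.6168, -0.7554] o=[0.3234, 0.2328, 0.5735] → [0.2214, -0.0567, 0.1112, 0.2214, -0.6168, -0.7554]
J6: z=[0.8710, -0.2232, 0.4376] o=[0.5120, 0.5574, 0.3637] → [0.2206, 0.2042, -0.3349, 0.8710, -0.2232, 0.4376]
q̇ = J⁺·V = [0.2080, -0.2610, -0.2520, 0.7250, -0.0980, -0.8660]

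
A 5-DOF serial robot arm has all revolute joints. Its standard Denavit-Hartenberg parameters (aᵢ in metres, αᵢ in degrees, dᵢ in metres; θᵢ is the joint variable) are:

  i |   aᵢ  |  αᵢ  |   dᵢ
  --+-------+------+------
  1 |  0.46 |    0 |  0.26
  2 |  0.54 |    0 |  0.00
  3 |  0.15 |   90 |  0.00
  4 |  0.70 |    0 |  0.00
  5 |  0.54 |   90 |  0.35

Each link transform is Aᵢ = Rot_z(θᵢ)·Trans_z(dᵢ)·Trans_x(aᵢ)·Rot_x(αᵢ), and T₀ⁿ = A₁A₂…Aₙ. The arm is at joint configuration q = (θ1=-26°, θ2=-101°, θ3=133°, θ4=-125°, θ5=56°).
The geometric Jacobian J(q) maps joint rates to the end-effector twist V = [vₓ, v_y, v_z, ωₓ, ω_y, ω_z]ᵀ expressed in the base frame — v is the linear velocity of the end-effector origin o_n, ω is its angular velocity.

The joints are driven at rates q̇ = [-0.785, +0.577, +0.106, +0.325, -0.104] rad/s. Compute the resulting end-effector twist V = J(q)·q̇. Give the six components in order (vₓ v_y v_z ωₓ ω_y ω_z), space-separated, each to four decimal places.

o_n = [0.0674, -0.9871, -0.8175]
J₁: ẑ×o_n = [0.9871, 0.0674, -0.0000], ω = ẑ
J2: z=[0.0000, 0.0000, 1.0000] o=[0.4134, -0.2017, 0.2600] → [0.7854, -0.3461, 0.0000, 0.0000, 0.0000, 1.0000]
J3: z=[0.0000, 0.0000, 1.0000] o=[0.0885, -0.6329, 0.2600] → [0.3541, -0.0211, 0.0000, 0.0000, 0.0000, 1.0000]
J4: z=[0.1045, -0.9945, 0.0000] o=[0.2376, -0.6172, 0.2600] → [1.0716, 0.1126, -0.2080, 0.1045, -0.9945, 0.0000]
J5: z=[0.1045, -0.9945, 0.0000] o=[-0.1617, -0.6592, -0.3134] → [0.5014, 0.0527, 0.1935, 0.1045, -0.9945, 0.0000]
V = J·q̇ = [0.0120, -0.2237, -0.0877, 0.0231, -0.2198, -0.1020]

0.0120 -0.2237 -0.0877 0.0231 -0.2198 -0.1020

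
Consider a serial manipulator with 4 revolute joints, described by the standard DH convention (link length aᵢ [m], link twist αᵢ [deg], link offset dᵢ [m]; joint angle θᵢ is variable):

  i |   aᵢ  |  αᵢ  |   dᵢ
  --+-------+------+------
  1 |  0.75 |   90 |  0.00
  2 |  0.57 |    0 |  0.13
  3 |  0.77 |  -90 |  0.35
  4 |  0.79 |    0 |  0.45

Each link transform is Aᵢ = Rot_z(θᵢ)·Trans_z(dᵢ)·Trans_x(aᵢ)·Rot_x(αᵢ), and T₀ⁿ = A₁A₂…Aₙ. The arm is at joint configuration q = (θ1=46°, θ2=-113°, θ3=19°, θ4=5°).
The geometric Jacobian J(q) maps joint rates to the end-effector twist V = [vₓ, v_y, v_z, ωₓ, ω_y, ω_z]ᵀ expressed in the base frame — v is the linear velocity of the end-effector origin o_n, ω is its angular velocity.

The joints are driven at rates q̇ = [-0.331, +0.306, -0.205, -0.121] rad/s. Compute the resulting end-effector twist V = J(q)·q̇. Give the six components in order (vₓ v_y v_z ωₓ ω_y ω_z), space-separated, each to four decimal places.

o_n = [0.8984, 0.3385, -2.1093]
J₁: ẑ×o_n = [-0.3385, 0.8984, 0.0000], ω = ẑ
J2: z=[0.7193, -0.6947, 0.0000] o=[0.5210, 0.5395, 0.0000] → [1.4652, 1.5173, 0.1176, 0.7193, -0.6947, 0.0000]
J3: z=[0.7193, -0.6947, 0.0000] o=[0.4598, 0.2890, -0.5247] → [1.1007, 1.1399, 0.3403, 0.7193, -0.6947, 0.0000]
J4: z=[0.6930, 0.7176, -0.0698] o=[0.6743, 0.0072, -1.2928] → [-0.5628, 0.5501, 0.0687, 0.6930, 0.7176, -0.0698]
V = J·q̇ = [0.4028, -0.1333, -0.0421, -0.0112, -0.1570, -0.3226]

0.4028 -0.1333 -0.0421 -0.0112 -0.1570 -0.3226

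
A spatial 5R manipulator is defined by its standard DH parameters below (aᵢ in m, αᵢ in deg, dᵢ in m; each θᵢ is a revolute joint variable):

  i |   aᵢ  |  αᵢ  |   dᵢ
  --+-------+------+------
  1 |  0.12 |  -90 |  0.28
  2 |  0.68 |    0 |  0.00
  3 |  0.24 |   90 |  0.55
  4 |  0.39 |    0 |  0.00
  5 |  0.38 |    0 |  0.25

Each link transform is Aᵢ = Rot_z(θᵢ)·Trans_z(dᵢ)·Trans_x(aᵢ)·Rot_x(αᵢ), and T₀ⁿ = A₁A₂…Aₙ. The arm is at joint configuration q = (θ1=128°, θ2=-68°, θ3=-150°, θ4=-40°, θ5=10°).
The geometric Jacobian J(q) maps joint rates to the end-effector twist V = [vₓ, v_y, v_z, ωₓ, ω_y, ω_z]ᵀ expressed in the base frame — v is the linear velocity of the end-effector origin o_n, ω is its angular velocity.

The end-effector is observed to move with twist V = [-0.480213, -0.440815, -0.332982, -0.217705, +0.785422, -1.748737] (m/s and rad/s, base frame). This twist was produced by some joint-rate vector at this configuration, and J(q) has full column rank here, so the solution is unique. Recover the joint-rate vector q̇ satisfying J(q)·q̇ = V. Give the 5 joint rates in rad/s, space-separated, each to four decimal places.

o_n = [0.0094, -0.1896, 0.1792]
J₁: ẑ×o_n = [0.1896, 0.0094, -0.0000], ω = ẑ
J2: z=[-0.7880, -0.6157, 0.0000] o=[-0.0739, 0.0946, 0.2800] → [0.0621, -0.0794, 0.2752, -0.7880, -0.6157, 0.0000]
J3: z=[-0.7880, -0.6157, 0.0000] o=[-0.2307, 0.2953, 0.9105] → [0.4502, -0.5763, 0.5300, -0.7880, -0.6157, 0.0000]
J4: z=[-0.3790, 0.4851, -0.7880] o=[-0.5477, -0.1924, 0.7627] → [-0.2810, -0.6602, -0.2713, -0.3790, 0.4851, -0.7880]
J5: z=[-0.3790, 0.4851, -0.7880] o=[-0.2052, -0.2235, 0.5788] → [-0.1671, -0.3206, -0.1170, -0.3790, 0.4851, -0.7880]
q̇ = J⁺·V = [-0.7850, -0.1580, -0.1540, 0.4200, 0.8030]

-0.7850 -0.1580 -0.1540 0.4200 0.8030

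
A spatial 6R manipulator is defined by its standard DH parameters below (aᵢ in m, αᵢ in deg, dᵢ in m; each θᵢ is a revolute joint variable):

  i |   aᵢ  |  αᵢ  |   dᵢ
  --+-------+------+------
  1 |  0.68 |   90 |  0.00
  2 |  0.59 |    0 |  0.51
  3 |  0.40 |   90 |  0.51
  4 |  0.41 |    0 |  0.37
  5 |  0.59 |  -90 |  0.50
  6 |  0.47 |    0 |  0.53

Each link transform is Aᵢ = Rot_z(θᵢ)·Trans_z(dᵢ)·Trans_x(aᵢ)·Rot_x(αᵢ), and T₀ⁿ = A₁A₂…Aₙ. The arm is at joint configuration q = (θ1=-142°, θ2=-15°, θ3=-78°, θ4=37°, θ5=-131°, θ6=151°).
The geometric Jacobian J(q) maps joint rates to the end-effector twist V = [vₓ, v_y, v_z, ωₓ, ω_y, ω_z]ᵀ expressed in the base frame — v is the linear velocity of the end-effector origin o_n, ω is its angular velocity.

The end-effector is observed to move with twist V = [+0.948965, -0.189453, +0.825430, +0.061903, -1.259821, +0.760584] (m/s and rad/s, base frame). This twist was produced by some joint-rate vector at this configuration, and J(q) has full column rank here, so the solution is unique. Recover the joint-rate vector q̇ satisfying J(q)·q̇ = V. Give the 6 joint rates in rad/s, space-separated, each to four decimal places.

o_n = [-1.0756, 0.4938, -1.3611]
J₁: ẑ×o_n = [-0.4938, -1.0756, 0.0000], ω = ẑ
J2: z=[-0.6157, 0.7880, 0.0000] o=[-0.5358, -0.4186, 0.0000] → [-1.0725, -0.8380, -0.1365, -0.6157, 0.7880, 0.0000]
J3: z=[-0.6157, 0.7880, 0.0000] o=[-1.2989, -0.3676, -0.1527] → [-0.9522, -0.7439, -0.7063, -0.6157, 0.7880, 0.0000]
J4: z=[0.7869, 0.6148, 0.0523] o=[-1.5964, 0.0471, -0.5522] → [-0.5207, 0.6638, 0.0312, 0.7869, 0.6148, 0.0523]
J5: z=[0.7869, 0.6148, 0.0523] o=[-1.4437, 0.4796, -0.8598] → [-0.3089, 0.4137, -0.2152, 0.7869, 0.6148, 0.0523]
J6: z=[0.0841, -0.0228, -0.9962] o=[-0.6895, 0.3219, -0.7925] → [0.1842, 0.4324, 0.0056, 0.0841, -0.0228, -0.9962]
q̇ = J⁺·V = [0.4960, -0.0850, -0.9670, -0.0840, -0.6280, -0.3030]

0.4960 -0.0850 -0.9670 -0.0840 -0.6280 -0.3030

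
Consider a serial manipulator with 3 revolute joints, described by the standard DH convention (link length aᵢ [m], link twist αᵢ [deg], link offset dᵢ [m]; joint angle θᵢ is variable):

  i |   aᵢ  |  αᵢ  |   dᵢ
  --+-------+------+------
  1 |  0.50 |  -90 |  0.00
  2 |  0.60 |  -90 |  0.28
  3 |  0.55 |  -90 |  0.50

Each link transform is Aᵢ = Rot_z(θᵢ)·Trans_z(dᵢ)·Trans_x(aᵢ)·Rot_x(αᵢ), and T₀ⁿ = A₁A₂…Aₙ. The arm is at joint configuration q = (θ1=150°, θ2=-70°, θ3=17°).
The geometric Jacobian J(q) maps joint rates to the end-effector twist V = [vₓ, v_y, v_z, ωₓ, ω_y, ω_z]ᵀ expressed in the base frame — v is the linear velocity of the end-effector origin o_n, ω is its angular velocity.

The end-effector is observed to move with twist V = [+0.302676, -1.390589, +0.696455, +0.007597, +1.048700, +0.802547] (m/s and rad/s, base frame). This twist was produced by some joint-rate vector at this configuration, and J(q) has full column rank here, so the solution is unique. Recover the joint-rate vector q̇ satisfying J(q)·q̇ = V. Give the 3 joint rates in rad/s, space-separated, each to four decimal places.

o_n = [-1.2330, 0.5742, 0.8871]
J₁: ẑ×o_n = [-0.5742, -1.2330, 0.0000], ω = ẑ
J2: z=[-0.5000, -0.8660, 0.0000] o=[-0.4330, 0.2500, 0.0000] → [-0.7682, 0.4435, -0.8549, -0.5000, -0.8660, 0.0000]
J3: z=[-0.8138, 0.4698, -0.3420] o=[-0.7507, 0.1101, 0.5638] → [0.3106, 0.4280, -0.1511, -0.8138, 0.4698, -0.3420]
q̇ = J⁺·V = [0.9910, -0.9120, 0.5510]

0.9910 -0.9120 0.5510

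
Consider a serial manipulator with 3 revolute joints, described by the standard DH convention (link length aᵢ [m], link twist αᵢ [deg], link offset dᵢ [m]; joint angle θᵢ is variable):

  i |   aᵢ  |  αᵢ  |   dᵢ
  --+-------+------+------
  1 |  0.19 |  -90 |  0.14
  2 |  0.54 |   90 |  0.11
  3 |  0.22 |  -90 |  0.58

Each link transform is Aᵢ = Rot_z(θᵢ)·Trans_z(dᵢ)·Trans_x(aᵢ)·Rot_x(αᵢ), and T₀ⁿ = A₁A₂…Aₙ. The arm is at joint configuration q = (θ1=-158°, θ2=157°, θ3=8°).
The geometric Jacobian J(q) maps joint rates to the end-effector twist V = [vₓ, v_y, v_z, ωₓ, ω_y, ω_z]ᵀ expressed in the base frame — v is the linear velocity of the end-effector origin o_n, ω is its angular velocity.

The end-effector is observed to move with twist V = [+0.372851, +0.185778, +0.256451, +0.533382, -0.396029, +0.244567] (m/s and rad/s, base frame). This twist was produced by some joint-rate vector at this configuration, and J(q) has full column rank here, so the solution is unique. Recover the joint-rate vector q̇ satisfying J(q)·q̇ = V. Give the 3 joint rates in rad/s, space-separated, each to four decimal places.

-0.5710 0.5670 -0.8860

o_n = [0.3132, -0.0251, -0.6900]
J₁: ẑ×o_n = [0.0251, 0.3132, -0.0000], ω = ẑ
J2: z=[0.3746, -0.9272, 0.0000] o=[-0.1762, -0.0712, 0.1400] → [0.7696, 0.3109, 0.4710, 0.3746, -0.9272, 0.0000]
J3: z=[-0.3623, -0.1464, -0.9205] o=[0.3259, 0.0130, -0.0710] → [0.0555, -0.2126, 0.0120, -0.3623, -0.1464, -0.9205]
q̇ = J⁺·V = [-0.5710, 0.5670, -0.8860]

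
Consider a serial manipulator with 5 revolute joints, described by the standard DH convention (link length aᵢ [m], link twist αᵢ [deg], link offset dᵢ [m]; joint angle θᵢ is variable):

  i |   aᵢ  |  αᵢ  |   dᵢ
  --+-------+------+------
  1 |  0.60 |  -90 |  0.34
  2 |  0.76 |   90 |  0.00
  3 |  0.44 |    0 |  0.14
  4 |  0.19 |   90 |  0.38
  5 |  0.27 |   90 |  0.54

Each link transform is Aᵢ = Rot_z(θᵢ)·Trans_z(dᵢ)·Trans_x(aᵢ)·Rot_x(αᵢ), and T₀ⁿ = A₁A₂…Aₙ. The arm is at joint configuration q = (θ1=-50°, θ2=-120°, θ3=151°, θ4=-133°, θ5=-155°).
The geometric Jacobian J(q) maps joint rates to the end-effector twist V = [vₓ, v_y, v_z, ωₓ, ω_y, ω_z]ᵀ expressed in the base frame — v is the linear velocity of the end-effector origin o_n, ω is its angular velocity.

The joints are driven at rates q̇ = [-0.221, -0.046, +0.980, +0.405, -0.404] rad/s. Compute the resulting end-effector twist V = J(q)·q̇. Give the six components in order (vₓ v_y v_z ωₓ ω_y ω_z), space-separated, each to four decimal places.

o_n = [-0.2407, -0.2065, 0.5614]
J₁: ẑ×o_n = [0.2065, -0.2407, 0.0000], ω = ẑ
J2: z=[0.7660, 0.6428, 0.0000] o=[0.3857, -0.4596, 0.3400] → [0.1423, -0.1696, 0.5965, 0.7660, 0.6428, 0.0000]
J3: z=[-0.5567, 0.6634, -0.5000] o=[0.1414, -0.1685, 0.9982] → [-0.3088, -0.0521, 0.2747, -0.5567, 0.6634, -0.5000]
J4: z=[-0.5567, 0.6634, -0.5000] o=[0.3506, -0.0859, 0.5949] → [-0.0825, 0.2770, 0.4594, -0.5567, 0.6634, -0.5000]
J5: z=[-0.8279, -0.4930, 0.2676] o=[0.1259, 0.2731, 0.5614] → [0.1284, -0.0981, 0.2163, -0.8279, -0.4930, 0.2676]
V = J·q̇ = [-0.4400, 0.1618, 0.3404, -0.4718, 1.0884, -1.0216]

-0.4400 0.1618 0.3404 -0.4718 1.0884 -1.0216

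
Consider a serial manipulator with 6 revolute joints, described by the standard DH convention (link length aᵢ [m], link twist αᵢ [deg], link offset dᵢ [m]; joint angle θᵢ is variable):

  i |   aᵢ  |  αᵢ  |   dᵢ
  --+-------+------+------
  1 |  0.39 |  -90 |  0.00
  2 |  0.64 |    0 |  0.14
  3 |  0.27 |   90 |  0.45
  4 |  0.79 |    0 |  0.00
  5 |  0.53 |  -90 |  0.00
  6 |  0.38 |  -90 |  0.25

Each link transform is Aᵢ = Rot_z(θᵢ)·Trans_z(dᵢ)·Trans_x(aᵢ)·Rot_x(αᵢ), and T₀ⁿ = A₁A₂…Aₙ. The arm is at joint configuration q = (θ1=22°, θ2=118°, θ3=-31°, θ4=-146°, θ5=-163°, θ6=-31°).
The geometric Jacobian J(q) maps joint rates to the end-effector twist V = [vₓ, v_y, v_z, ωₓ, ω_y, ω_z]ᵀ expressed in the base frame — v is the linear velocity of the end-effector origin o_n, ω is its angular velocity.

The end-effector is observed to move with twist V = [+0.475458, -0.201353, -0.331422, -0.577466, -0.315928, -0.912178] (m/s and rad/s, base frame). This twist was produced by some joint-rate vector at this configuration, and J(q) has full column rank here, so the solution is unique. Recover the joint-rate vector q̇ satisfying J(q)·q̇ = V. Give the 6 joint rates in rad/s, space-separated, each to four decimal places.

o_n = [-0.1013, 1.0059, -0.5142]
J₁: ẑ×o_n = [-1.0059, -0.1013, 0.0000], ω = ẑ
J2: z=[-0.3746, 0.9272, 0.0000] o=[0.3616, 0.1461, 0.0000] → [-0.4768, -0.1926, 0.1071, -0.3746, 0.9272, 0.0000]
J3: z=[-0.3746, 0.9272, 0.0000] o=[0.0306, 0.1633, -0.5651] → [0.0472, 0.0191, -0.1933, -0.3746, 0.9272, 0.0000]
J4: z=[0.9259, 0.3741, 0.0523] o=[-0.1249, 0.5859, -0.8347] → [0.0979, -0.2955, 0.3801, 0.9259, 0.3741, 0.0523]
J5: z=[0.9259, 0.3741, 0.0523] o=[0.0088, 0.1634, -0.1807] → [-0.1689, 0.3030, 0.8212, 0.9259, 0.3741, 0.0523]
J6: z=[-0.2735, 0.5683, 0.7761] o=[-0.1293, 0.5519, -0.5138] → [-0.3526, 0.0216, -0.1400, -0.2735, 0.5683, 0.7761]
q̇ = J⁺·V = [-0.4320, 0.4910, -0.2070, -0.1190, -0.5590, -0.5730]

-0.4320 0.4910 -0.2070 -0.1190 -0.5590 -0.5730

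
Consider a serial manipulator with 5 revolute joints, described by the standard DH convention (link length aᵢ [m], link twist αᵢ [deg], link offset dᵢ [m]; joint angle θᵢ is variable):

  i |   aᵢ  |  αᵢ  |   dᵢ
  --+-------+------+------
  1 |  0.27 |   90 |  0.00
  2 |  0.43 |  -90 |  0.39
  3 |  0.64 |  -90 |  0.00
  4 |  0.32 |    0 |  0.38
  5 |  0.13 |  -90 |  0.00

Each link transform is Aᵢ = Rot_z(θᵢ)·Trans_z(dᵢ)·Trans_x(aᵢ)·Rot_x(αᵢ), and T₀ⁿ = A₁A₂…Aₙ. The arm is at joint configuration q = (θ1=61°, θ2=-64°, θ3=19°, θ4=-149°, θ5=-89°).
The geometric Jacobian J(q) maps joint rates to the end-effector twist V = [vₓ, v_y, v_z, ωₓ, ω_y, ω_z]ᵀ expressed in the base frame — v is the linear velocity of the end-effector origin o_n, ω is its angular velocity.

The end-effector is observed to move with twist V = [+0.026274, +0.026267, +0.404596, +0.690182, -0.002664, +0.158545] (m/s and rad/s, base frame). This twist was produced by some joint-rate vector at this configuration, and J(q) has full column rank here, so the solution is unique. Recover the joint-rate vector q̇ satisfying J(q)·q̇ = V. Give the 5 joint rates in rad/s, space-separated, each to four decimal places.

-0.0430 0.7080 0.3870 -0.7880 0.8970

o_n = [0.2217, 0.5360, -0.5036]
J₁: ẑ×o_n = [-0.5360, 0.2217, 0.0000], ω = ẑ
J2: z=[0.8746, -0.4848, 0.0000] o=[0.1309, 0.2361, 0.0000] → [0.2442, 0.4405, 0.3063, 0.8746, -0.4848, 0.0000]
J3: z=[0.4357, 0.7861, 0.4384] o=[0.5634, 0.2119, -0.3865] → [-0.2342, -0.0987, 0.4098, 0.4357, 0.7861, 0.4384]
J4: z=[-0.8962, 0.3336, 0.2926] o=[0.5098, 0.5450, -0.9304] → [0.1450, 0.2982, 0.1041, -0.8962, 0.3336, 0.2926]
J5: z=[-0.8962, 0.3336, 0.2926] o=[0.2640, 0.6586, -0.5138] → [0.0393, -0.0032, 0.1239, -0.8962, 0.3336, 0.2926]
q̇ = J⁺·V = [-0.0430, 0.7080, 0.3870, -0.7880, 0.8970]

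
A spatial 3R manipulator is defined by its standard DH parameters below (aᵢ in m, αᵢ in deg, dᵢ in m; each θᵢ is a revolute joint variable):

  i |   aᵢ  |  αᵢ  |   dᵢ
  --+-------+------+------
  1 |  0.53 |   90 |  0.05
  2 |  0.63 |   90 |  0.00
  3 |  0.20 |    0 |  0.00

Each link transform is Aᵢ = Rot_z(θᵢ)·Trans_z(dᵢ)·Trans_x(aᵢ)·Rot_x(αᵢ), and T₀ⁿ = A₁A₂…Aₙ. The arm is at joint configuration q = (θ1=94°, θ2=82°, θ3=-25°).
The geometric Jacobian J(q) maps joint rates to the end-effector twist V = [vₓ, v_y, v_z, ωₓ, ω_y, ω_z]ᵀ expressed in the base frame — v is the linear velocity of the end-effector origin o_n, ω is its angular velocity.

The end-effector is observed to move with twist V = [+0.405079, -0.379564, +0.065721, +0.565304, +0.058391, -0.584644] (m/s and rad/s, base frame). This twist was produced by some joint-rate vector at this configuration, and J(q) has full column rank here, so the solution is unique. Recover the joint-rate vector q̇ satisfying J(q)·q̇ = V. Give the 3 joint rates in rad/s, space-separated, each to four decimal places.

o_n = [-0.1292, 0.6354, 0.8534]
J₁: ẑ×o_n = [-0.6354, -0.1292, 0.0000], ω = ẑ
J2: z=[0.9976, 0.0698, 0.0000] o=[-0.0370, 0.5287, 0.0500] → [0.0560, -0.8014, 0.1129, 0.9976, 0.0698, 0.0000]
J3: z=[-0.0691, 0.9879, -0.1392] o=[-0.0431, 0.6162, 0.6739] → [0.1800, 0.0244, 0.0837, -0.0691, 0.9879, -0.1392]
q̇ = J⁺·V = [-0.5820, 0.5680, 0.0190]

-0.5820 0.5680 0.0190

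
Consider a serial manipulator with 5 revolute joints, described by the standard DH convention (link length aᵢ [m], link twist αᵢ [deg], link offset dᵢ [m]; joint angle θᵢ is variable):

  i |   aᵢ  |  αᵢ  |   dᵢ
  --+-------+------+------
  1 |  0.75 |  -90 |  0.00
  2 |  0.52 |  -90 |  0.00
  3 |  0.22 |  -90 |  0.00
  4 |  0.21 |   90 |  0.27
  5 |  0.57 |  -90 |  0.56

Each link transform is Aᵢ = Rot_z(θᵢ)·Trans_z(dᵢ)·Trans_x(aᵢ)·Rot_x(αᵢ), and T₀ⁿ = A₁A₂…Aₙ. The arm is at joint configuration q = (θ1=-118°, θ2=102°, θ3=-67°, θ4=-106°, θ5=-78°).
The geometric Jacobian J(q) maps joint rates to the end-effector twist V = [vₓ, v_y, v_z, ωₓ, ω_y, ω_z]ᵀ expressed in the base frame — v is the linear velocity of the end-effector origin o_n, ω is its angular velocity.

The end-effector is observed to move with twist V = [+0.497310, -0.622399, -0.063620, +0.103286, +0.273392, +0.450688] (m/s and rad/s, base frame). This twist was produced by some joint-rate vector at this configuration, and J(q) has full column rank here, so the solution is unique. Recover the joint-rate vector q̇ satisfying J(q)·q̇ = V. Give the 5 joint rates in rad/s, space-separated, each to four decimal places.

o_n = [-0.5017, -0.3813, -0.0599]
J₁: ẑ×o_n = [0.3813, -0.5017, 0.0000], ω = ẑ
J2: z=[0.8829, -0.4695, 0.0000] o=[-0.3521, -0.6622, 0.0000] → [0.0281, 0.0529, 0.1778, 0.8829, -0.4695, 0.0000]
J3: z=[0.4592, 0.8637, 0.2079] o=[-0.3013, -0.5668, -0.5086] → [0.3490, -0.2477, 0.2582, 0.4592, 0.8637, 0.2079]
J4: z=[-0.2551, 0.3524, -0.9004] o=[-0.1142, -0.6460, -0.5927] → [0.4261, 0.4849, 0.0691, -0.2551, 0.3524, -0.9004]
J5: z=[-0.9445, 0.1084, 0.3101] o=[-0.1396, -0.3557, -0.7717] → [0.0851, 0.5600, 0.0635, -0.9445, 0.1084, 0.3101]
q̇ = J⁺·V = [0.9770, -0.3580, 0.0250, 0.4040, -0.5410]

0.9770 -0.3580 0.0250 0.4040 -0.5410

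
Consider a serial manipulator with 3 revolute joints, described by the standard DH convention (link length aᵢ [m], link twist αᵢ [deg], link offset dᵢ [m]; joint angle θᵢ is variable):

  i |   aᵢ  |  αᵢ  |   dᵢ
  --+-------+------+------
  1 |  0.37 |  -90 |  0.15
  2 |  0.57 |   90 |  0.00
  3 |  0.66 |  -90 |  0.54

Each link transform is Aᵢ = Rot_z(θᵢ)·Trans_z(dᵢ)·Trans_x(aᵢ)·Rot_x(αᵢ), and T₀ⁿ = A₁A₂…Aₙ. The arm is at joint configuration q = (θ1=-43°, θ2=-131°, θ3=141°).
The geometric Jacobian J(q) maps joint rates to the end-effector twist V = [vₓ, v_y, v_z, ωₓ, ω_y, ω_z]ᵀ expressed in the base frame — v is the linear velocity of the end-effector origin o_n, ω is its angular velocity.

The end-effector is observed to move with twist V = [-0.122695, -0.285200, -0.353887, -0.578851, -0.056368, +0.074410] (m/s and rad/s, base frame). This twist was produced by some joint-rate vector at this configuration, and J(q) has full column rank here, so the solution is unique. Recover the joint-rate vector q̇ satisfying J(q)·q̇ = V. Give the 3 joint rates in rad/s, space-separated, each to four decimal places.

o_n = [0.2284, 0.3549, -0.1612]
J₁: ẑ×o_n = [-0.3549, 0.2284, 0.0000], ω = ẑ
J2: z=[0.6820, 0.7314, 0.0000] o=[0.2706, -0.2523, 0.1500] → [-0.2276, 0.2122, 0.4450, 0.6820, 0.7314, 0.0000]
J3: z=[-0.5520, 0.5147, -0.6561] o=[-0.0029, 0.0027, 0.5802] → [-0.1505, -0.5610, -0.3135, -0.5520, 0.5147, -0.6561]
q̇ = J⁺·V = [0.4090, -0.4360, 0.5100]

0.4090 -0.4360 0.5100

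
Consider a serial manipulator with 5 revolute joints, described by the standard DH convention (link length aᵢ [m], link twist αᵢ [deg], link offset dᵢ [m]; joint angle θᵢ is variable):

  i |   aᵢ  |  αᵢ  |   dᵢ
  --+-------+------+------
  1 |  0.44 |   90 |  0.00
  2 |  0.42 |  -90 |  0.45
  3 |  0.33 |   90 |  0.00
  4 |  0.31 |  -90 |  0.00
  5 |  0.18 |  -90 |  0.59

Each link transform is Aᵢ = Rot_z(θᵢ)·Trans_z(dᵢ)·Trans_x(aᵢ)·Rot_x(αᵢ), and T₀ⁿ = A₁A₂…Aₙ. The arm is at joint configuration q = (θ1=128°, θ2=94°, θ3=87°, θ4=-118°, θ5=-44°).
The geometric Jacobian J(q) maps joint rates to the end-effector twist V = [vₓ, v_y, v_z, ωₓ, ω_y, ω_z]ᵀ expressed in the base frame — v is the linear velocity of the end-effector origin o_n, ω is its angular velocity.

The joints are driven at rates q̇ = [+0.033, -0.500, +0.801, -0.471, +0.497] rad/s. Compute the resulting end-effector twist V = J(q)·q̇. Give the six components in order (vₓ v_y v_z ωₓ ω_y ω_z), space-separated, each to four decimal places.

o_n = [-0.8020, 0.7224, 0.6236]
J₁: ẑ×o_n = [-0.7224, -0.8020, 0.0000], ω = ẑ
J2: z=[0.7880, 0.6157, 0.0000] o=[-0.2709, 0.3467, 0.0000] → [0.3839, -0.4914, 0.6230, 0.7880, 0.6157, 0.0000]
J3: z=[0.6142, -0.7861, -0.0698] o=[0.1018, 0.6007, 0.4190] → [-0.1523, -0.0626, -0.6356, 0.6142, -0.7861, -0.0698]
J4: z=[0.0841, -0.0227, 0.9962] o=[-0.1572, 0.3968, 0.4362] → [-0.3286, -0.6581, 0.0128, 0.0841, -0.0227, 0.9962]
J5: z=[-0.9812, -0.1763, 0.0788] o=[-0.2111, 0.7019, 0.4477] → [-0.0326, 0.1260, -0.1244, -0.9812, -0.1763, 0.0788]
V = J·q̇ = [-0.1993, 0.5416, -0.8885, -0.4293, -1.0145, -0.4529]

-0.1993 0.5416 -0.8885 -0.4293 -1.0145 -0.4529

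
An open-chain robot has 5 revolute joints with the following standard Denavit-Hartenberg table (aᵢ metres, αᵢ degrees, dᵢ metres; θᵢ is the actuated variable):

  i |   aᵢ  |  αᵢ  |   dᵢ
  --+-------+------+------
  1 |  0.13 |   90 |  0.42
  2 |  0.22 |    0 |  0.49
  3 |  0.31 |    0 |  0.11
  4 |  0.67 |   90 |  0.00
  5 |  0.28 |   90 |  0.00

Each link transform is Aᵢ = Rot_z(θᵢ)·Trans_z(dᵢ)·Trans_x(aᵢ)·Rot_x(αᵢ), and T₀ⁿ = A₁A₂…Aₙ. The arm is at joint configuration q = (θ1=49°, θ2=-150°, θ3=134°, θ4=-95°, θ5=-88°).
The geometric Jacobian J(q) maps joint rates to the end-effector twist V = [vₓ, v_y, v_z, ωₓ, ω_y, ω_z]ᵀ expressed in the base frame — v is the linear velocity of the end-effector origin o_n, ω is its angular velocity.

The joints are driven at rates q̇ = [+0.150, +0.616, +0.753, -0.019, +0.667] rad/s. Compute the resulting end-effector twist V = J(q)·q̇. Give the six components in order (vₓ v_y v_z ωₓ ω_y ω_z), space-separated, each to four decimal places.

0.6765 0.7669 -0.2125 0.6103 -1.3556 0.3890

o_n = [0.2376, -0.2147, -0.4101]
J₁: ẑ×o_n = [0.2147, 0.2376, -0.0000], ω = ẑ
J2: z=[0.7547, -0.6561, 0.0000] o=[0.0853, 0.0981, 0.4200] → [0.5446, 0.6265, -0.1361, 0.7547, -0.6561, 0.0000]
J3: z=[0.7547, -0.6561, 0.0000] o=[0.3301, -0.3671, 0.3100] → [0.4724, 0.5434, 0.0544, 0.7547, -0.6561, 0.0000]
J4: z=[0.7547, -0.6561, 0.0000] o=[0.6086, -0.2144, 0.2246] → [0.4163, 0.4790, -0.2436, 0.7547, -0.6561, 0.0000]
J5: z=[-0.6125, -0.7046, 0.3584] o=[0.4511, -0.3956, -0.4009] → [-0.0584, -0.0821, -0.2612, -0.6125, -0.7046, 0.3584]
V = J·q̇ = [0.6765, 0.7669, -0.2125, 0.6103, -1.3556, 0.3890]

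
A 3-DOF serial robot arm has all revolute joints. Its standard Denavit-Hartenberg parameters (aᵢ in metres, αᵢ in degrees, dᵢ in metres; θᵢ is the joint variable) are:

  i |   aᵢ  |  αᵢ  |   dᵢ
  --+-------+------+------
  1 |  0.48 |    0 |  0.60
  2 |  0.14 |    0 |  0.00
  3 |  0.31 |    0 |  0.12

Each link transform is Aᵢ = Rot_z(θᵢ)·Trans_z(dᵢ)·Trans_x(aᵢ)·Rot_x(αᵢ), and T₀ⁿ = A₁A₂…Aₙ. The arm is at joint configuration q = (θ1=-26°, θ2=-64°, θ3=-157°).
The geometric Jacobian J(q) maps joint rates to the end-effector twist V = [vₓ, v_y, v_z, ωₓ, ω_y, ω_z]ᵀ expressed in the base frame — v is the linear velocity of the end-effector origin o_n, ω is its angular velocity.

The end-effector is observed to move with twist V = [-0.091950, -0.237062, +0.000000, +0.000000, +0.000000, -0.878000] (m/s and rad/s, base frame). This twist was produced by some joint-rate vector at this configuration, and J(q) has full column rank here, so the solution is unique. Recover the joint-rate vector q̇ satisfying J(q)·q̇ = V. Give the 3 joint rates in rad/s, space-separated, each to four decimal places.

o_n = [0.3103, -0.0651, 0.7200]
J₁: ẑ×o_n = [0.0651, 0.3103, -0.0000], ω = ẑ
J2: z=[0.0000, 0.0000, 1.0000] o=[0.4314, -0.2104, 0.6000] → [-0.1454, -0.1211, 0.0000, 0.0000, 0.0000, 1.0000]
J3: z=[0.0000, 0.0000, 1.0000] o=[0.4314, -0.3504, 0.6000] → [-0.2854, -0.1211, 0.0000, 0.0000, 0.0000, 1.0000]
q̇ = J⁺·V = [-0.7960, -0.4540, 0.3720]

-0.7960 -0.4540 0.3720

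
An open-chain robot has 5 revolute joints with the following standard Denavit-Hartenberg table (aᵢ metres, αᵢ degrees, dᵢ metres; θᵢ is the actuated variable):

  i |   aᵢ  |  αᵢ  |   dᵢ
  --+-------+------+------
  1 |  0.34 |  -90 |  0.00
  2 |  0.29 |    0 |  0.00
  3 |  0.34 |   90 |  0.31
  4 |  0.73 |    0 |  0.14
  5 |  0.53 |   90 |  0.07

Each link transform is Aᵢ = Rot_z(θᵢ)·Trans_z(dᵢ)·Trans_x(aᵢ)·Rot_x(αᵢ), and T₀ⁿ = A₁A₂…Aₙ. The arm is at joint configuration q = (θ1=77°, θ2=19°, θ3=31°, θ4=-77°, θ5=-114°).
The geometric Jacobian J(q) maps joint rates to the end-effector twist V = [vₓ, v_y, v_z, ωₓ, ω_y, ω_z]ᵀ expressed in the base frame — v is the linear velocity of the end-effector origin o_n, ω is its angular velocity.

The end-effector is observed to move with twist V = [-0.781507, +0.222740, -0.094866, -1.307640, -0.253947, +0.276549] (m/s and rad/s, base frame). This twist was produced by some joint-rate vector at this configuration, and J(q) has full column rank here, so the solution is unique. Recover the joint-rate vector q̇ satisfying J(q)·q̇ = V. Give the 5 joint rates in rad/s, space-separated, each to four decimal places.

o_n = [0.4645, 0.6776, 0.0529]
J₁: ẑ×o_n = [-0.6776, 0.4645, 0.0000], ω = ẑ
J2: z=[-0.9744, 0.2250, 0.0000] o=[0.0765, 0.3313, 0.0000] → [0.0119, 0.0515, -0.4248, -0.9744, 0.2250, 0.0000]
J3: z=[-0.9744, 0.2250, 0.0000] o=[0.1382, 0.5985, -0.0944] → [0.0331, 0.1435, -0.1506, -0.9744, 0.2250, 0.0000]
J4: z=[0.1723, 0.7464, 0.6428] o=[-0.1147, 0.8811, -0.3549] → [0.4351, 0.3021, -0.4674, 0.1723, 0.7464, 0.6428]
J5: z=[0.1723, 0.7464, 0.6428] o=[0.6262, 0.9285, -0.3907] → [0.4923, -0.1804, 0.0775, 0.1723, 0.7464, 0.6428]
q̇ = J⁺·V = [0.7310, 0.8730, 0.3440, -0.7020, -0.0050]

0.7310 0.8730 0.3440 -0.7020 -0.0050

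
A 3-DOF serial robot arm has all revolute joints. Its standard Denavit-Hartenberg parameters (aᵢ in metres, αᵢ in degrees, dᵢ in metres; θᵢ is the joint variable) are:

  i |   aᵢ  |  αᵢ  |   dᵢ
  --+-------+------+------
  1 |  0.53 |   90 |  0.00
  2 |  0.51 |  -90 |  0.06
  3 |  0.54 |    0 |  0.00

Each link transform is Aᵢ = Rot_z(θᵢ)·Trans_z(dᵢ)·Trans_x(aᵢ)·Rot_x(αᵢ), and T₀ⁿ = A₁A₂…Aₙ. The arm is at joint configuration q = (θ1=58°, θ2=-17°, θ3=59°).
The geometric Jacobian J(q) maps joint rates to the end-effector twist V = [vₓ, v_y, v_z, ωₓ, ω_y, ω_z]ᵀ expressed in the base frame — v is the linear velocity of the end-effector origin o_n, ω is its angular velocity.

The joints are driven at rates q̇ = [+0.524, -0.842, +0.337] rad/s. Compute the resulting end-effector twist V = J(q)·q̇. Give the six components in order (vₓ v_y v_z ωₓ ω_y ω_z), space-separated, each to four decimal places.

o_n = [0.3386, 1.3021, -0.2304]
J₁: ẑ×o_n = [-1.3021, 0.3386, 0.0000], ω = ẑ
J2: z=[0.8480, -0.5299, 0.0000] o=[0.2809, 0.4495, 0.0000] → [0.1221, 0.1954, 0.7537, 0.8480, -0.5299, 0.0000]
J3: z=[0.1549, 0.2479, 0.9563] o=[0.5902, 0.8313, -0.1491] → [-0.4704, -0.2280, 0.1353, 0.1549, 0.2479, 0.9563]
V = J·q̇ = [-0.9437, -0.0639, -0.5890, -0.6618, 0.5297, 0.8463]

-0.9437 -0.0639 -0.5890 -0.6618 0.5297 0.8463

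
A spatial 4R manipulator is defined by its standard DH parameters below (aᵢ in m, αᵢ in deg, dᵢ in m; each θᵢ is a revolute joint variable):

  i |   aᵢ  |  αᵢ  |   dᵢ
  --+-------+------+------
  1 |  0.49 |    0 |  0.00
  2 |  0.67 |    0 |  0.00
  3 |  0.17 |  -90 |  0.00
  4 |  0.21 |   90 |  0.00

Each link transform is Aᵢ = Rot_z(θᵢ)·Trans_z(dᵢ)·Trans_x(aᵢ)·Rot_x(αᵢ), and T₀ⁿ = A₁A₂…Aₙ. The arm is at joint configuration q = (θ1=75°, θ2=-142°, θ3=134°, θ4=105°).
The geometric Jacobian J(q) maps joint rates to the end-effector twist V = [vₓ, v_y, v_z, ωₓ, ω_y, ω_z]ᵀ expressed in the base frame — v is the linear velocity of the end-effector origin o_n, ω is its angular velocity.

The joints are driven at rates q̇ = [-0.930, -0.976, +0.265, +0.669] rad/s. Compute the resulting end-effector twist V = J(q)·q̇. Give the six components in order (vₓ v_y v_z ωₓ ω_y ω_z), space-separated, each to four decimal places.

-0.6137 -0.8160 0.0364 -0.6158 0.2614 -1.6410

o_n = [0.4338, -0.0370, -0.2028]
J₁: ẑ×o_n = [0.0370, 0.4338, -0.0000], ω = ẑ
J2: z=[0.0000, 0.0000, 1.0000] o=[0.1268, 0.4733, 0.0000] → [0.5103, 0.3070, -0.0000, 0.0000, 0.0000, 1.0000]
J3: z=[0.0000, 0.0000, 1.0000] o=[0.3886, -0.1434, 0.0000] → [-0.1065, 0.0452, 0.0000, 0.0000, 0.0000, 1.0000]
J4: z=[-0.9205, 0.3907, 0.0000] o=[0.4550, 0.0131, 0.0000] → [-0.0793, -0.1867, 0.0544, -0.9205, 0.3907, 0.0000]
V = J·q̇ = [-0.6137, -0.8160, 0.0364, -0.6158, 0.2614, -1.6410]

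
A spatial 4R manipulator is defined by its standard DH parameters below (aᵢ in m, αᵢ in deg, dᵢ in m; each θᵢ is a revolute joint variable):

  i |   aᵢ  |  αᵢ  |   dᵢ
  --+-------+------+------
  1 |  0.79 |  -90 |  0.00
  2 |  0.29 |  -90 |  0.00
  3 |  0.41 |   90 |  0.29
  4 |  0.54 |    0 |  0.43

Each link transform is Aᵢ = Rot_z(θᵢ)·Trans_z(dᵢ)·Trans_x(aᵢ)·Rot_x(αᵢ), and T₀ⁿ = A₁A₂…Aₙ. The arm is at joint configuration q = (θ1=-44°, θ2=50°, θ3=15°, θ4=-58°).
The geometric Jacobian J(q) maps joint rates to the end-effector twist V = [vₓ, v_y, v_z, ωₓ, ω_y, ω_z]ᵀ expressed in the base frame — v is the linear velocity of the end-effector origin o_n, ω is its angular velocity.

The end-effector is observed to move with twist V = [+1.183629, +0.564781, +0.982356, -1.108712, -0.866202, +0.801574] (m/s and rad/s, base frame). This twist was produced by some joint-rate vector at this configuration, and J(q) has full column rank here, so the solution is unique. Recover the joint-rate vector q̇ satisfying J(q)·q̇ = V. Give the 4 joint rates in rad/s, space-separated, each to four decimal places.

0.8000 -0.9190 0.1490 -0.4910

o_n = [1.3207, -0.9484, -0.7146]
J₁: ẑ×o_n = [0.9484, 1.3207, -0.0000], ω = ẑ
J2: z=[0.6947, 0.7193, 0.0000] o=[0.5683, -0.5488, 0.0000] → [-0.5140, 0.4964, -0.8188, 0.6947, 0.7193, 0.0000]
J3: z=[-0.5510, 0.5321, -0.6428] o=[0.7024, -0.6783, -0.2222] → [-0.4357, -0.6688, -0.1802, -0.5510, 0.5321, -0.6428]
J4: z=[0.7907, 0.5793, -0.1983] o=[0.6520, -0.7771, -0.7119] → [-0.0355, -0.1305, -0.5228, 0.7907, 0.5793, -0.1983]
q̇ = J⁺·V = [0.8000, -0.9190, 0.1490, -0.4910]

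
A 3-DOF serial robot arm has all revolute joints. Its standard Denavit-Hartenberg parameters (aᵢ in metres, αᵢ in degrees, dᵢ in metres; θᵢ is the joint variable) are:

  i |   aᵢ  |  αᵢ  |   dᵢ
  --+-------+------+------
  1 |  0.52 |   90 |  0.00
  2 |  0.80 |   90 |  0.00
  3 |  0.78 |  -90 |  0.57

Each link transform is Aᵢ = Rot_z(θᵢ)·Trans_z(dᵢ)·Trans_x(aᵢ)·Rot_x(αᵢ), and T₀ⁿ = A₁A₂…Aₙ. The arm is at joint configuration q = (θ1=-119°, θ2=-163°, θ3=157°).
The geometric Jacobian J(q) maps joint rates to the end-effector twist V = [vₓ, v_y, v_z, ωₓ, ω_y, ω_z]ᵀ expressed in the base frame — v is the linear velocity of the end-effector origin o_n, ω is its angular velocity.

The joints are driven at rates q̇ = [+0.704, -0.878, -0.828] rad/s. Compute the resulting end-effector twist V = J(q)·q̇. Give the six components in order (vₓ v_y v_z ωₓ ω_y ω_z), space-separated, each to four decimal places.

-0.5595 -0.1824 0.1414 0.6506 -0.6374 -0.0878

o_n = [-0.3998, -0.0927, 0.5211]
J₁: ẑ×o_n = [0.0927, -0.3998, 0.0000], ω = ẑ
J2: z=[-0.8746, 0.4848, 0.0000] o=[-0.2521, -0.4548, 0.0000] → [0.2526, 0.4558, -0.2451, -0.8746, 0.4848, 0.0000]
J3: z=[0.1417, 0.2557, 0.9563] o=[0.1188, 0.2143, -0.2339] → [0.4867, -0.6030, 0.0891, 0.1417, 0.2557, 0.9563]
V = J·q̇ = [-0.5595, -0.1824, 0.1414, 0.6506, -0.6374, -0.0878]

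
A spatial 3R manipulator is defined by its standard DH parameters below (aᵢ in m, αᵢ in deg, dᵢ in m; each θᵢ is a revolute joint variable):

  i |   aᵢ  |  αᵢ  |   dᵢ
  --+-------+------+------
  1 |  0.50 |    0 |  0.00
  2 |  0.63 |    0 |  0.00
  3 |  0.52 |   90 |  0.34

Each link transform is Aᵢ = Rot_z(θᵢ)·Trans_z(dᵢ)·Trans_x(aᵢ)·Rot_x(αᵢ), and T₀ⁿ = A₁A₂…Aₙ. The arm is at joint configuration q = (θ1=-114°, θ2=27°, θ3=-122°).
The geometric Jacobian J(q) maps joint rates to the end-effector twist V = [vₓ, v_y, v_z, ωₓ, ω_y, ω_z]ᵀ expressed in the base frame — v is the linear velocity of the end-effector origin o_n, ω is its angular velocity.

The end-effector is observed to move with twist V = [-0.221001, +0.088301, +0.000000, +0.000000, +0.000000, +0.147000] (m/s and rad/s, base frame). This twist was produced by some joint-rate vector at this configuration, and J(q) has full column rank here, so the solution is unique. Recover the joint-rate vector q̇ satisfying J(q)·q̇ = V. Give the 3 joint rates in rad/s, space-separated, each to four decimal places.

-0.7250 0.9590 -0.0870

o_n = [-0.6252, -0.8338, 0.3400]
J₁: ẑ×o_n = [0.8338, -0.6252, 0.0000], ω = ẑ
J2: z=[0.0000, 0.0000, 1.0000] o=[-0.2034, -0.4568, 0.0000] → [0.3770, -0.4218, 0.0000, 0.0000, 0.0000, 1.0000]
J3: z=[0.0000, 0.0000, 1.0000] o=[-0.1704, -1.0859, 0.0000] → [-0.2521, -0.4548, 0.0000, 0.0000, 0.0000, 1.0000]
q̇ = J⁺·V = [-0.7250, 0.9590, -0.0870]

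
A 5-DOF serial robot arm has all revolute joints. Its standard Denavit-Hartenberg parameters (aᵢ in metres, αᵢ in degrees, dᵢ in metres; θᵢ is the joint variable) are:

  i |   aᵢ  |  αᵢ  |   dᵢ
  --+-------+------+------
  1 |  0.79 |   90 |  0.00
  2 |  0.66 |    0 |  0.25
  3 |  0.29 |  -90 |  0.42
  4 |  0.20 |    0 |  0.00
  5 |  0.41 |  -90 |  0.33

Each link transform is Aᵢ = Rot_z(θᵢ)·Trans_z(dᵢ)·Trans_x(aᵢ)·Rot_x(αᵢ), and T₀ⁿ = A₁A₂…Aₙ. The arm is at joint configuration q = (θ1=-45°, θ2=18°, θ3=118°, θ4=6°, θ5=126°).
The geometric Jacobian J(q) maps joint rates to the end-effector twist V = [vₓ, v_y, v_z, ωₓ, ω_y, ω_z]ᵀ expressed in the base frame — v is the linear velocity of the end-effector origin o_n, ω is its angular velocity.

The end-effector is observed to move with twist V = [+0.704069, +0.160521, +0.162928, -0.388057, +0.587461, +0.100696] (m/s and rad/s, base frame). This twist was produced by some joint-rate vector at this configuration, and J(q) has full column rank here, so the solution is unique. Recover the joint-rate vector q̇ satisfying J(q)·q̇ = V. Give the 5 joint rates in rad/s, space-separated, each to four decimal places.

0.8150 0.5130 -0.6540 0.2060 0.7870

o_n = [0.4877, -0.9748, 0.1156]
J₁: ẑ×o_n = [0.9748, 0.4877, -0.0000], ω = ẑ
J2: z=[-0.7071, -0.7071, 0.0000] o=[0.5586, -0.5586, 0.0000] → [-0.0818, 0.0818, 0.2441, -0.7071, -0.7071, 0.0000]
J3: z=[-0.7071, -0.7071, 0.0000] o=[0.8257, -1.1792, 0.2040] → [0.0625, -0.0625, -0.3836, -0.7071, -0.7071, 0.0000]
J4: z=[-0.4912, 0.4912, -0.7193] o=[0.3812, -1.3287, 0.4054] → [0.1123, -0.2190, -0.2262, -0.4912, 0.4912, -0.7193]
J5: z=[-0.4912, 0.4912, -0.7193] o=[0.2948, -1.2128, 0.5436] → [-0.0390, -0.3490, -0.2117, -0.4912, 0.4912, -0.7193]
q̇ = J⁺·V = [0.8150, 0.5130, -0.6540, 0.2060, 0.7870]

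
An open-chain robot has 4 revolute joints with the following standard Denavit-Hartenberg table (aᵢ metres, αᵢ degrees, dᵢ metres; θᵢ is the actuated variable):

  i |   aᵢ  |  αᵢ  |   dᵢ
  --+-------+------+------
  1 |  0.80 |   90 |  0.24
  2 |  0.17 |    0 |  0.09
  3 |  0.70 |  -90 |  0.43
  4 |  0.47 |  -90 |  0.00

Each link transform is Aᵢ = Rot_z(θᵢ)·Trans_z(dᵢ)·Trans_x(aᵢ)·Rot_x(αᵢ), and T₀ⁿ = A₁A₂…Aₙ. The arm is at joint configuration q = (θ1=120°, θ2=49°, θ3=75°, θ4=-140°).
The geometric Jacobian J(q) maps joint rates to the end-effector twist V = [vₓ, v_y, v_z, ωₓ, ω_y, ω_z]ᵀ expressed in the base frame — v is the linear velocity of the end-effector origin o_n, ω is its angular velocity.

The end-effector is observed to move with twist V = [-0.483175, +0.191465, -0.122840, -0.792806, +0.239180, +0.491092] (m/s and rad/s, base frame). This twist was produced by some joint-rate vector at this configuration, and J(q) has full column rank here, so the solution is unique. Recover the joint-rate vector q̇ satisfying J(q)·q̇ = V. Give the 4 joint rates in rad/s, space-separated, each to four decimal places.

o_n = [0.3513, 1.0358, 0.6501]
J₁: ẑ×o_n = [-1.0358, 0.3513, 0.0000], ω = ẑ
J2: z=[0.8660, 0.5000, 0.0000] o=[-0.4000, 0.6928, 0.2400] → [0.2051, -0.3552, -0.0786, 0.8660, 0.5000, 0.0000]
J3: z=[0.8660, 0.5000, 0.0000] o=[-0.3778, 0.8344, 0.3683] → [0.1409, -0.2441, -0.1901, 0.8660, 0.5000, 0.0000]
J4: z=[0.4145, -0.7180, -0.5592] o=[0.1903, 0.7104, 0.9486] → [0.3963, 0.0337, 0.2505, 0.4145, -0.7180, -0.5592]
q̇ = J⁺·V = [0.0840, -0.4330, -0.1340, -0.7280]

0.0840 -0.4330 -0.1340 -0.7280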